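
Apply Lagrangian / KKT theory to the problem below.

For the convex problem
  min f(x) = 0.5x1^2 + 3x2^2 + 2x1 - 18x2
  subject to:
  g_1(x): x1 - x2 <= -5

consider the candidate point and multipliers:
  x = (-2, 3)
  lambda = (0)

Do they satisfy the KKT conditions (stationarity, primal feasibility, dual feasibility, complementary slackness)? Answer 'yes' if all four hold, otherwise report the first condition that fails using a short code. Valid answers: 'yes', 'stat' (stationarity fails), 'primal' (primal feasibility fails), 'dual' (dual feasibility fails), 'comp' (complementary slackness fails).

Gradient of f: grad f(x) = Q x + c = (0, 0)
Constraint values g_i(x) = a_i^T x - b_i:
  g_1((-2, 3)) = 0
Stationarity residual: grad f(x) + sum_i lambda_i a_i = (0, 0)
  -> stationarity OK
Primal feasibility (all g_i <= 0): OK
Dual feasibility (all lambda_i >= 0): OK
Complementary slackness (lambda_i * g_i(x) = 0 for all i): OK

Verdict: yes, KKT holds.

yes


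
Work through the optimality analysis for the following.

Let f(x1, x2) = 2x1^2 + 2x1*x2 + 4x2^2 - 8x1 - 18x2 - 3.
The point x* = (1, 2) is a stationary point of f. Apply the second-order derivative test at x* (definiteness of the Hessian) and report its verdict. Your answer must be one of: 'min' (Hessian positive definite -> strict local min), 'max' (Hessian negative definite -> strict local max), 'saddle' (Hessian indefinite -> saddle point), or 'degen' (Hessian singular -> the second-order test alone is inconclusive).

Compute the Hessian H = grad^2 f:
  H = [[4, 2], [2, 8]]
Verify stationarity: grad f(x*) = H x* + g = (0, 0).
Eigenvalues of H: 3.1716, 8.8284.
Both eigenvalues > 0, so H is positive definite -> x* is a strict local min.

min


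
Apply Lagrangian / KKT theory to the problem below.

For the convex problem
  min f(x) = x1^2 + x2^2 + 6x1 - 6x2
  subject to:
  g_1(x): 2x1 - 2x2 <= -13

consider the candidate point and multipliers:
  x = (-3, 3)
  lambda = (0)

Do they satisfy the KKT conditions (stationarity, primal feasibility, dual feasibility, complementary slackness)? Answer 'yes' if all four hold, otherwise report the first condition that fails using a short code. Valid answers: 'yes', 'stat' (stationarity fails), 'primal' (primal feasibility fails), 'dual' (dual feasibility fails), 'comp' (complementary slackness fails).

Gradient of f: grad f(x) = Q x + c = (0, 0)
Constraint values g_i(x) = a_i^T x - b_i:
  g_1((-3, 3)) = 1
Stationarity residual: grad f(x) + sum_i lambda_i a_i = (0, 0)
  -> stationarity OK
Primal feasibility (all g_i <= 0): FAILS
Dual feasibility (all lambda_i >= 0): OK
Complementary slackness (lambda_i * g_i(x) = 0 for all i): OK

Verdict: the first failing condition is primal_feasibility -> primal.

primal


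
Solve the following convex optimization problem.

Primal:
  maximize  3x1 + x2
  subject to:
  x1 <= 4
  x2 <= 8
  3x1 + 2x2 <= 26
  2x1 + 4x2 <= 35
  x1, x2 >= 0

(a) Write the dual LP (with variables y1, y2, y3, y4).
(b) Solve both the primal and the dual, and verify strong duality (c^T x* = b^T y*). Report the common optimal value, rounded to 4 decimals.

The standard primal-dual pair for 'max c^T x s.t. A x <= b, x >= 0' is:
  Dual:  min b^T y  s.t.  A^T y >= c,  y >= 0.

So the dual LP is:
  minimize  4y1 + 8y2 + 26y3 + 35y4
  subject to:
    y1 + 3y3 + 2y4 >= 3
    y2 + 2y3 + 4y4 >= 1
    y1, y2, y3, y4 >= 0

Solving the primal: x* = (4, 6.75).
  primal value c^T x* = 18.75.
Solving the dual: y* = (2.5, 0, 0, 0.25).
  dual value b^T y* = 18.75.
Strong duality: c^T x* = b^T y*. Confirmed.

18.75


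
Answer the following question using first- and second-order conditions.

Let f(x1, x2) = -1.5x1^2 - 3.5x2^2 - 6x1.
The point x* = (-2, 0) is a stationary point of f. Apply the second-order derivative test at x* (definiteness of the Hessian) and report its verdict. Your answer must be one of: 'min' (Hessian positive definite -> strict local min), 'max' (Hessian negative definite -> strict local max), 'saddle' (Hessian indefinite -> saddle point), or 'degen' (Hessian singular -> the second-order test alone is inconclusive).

Compute the Hessian H = grad^2 f:
  H = [[-3, 0], [0, -7]]
Verify stationarity: grad f(x*) = H x* + g = (0, 0).
Eigenvalues of H: -7, -3.
Both eigenvalues < 0, so H is negative definite -> x* is a strict local max.

max


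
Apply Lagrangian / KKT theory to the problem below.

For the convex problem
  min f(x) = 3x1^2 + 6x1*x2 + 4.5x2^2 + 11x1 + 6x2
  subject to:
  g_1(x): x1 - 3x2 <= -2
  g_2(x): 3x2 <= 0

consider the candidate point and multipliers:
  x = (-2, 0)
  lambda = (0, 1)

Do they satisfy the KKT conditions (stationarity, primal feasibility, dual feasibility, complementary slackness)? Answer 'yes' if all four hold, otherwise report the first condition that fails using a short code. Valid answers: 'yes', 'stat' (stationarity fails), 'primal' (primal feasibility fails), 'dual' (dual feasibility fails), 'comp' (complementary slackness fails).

Gradient of f: grad f(x) = Q x + c = (-1, -6)
Constraint values g_i(x) = a_i^T x - b_i:
  g_1((-2, 0)) = 0
  g_2((-2, 0)) = 0
Stationarity residual: grad f(x) + sum_i lambda_i a_i = (-1, -3)
  -> stationarity FAILS
Primal feasibility (all g_i <= 0): OK
Dual feasibility (all lambda_i >= 0): OK
Complementary slackness (lambda_i * g_i(x) = 0 for all i): OK

Verdict: the first failing condition is stationarity -> stat.

stat


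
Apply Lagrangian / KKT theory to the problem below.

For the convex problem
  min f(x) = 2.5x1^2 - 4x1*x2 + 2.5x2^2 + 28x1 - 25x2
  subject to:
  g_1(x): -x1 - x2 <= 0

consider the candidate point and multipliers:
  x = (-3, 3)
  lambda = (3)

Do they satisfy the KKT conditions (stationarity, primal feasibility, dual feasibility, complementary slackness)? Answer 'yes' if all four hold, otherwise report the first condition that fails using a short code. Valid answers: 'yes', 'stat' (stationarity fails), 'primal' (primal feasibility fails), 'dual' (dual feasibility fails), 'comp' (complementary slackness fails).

Gradient of f: grad f(x) = Q x + c = (1, 2)
Constraint values g_i(x) = a_i^T x - b_i:
  g_1((-3, 3)) = 0
Stationarity residual: grad f(x) + sum_i lambda_i a_i = (-2, -1)
  -> stationarity FAILS
Primal feasibility (all g_i <= 0): OK
Dual feasibility (all lambda_i >= 0): OK
Complementary slackness (lambda_i * g_i(x) = 0 for all i): OK

Verdict: the first failing condition is stationarity -> stat.

stat


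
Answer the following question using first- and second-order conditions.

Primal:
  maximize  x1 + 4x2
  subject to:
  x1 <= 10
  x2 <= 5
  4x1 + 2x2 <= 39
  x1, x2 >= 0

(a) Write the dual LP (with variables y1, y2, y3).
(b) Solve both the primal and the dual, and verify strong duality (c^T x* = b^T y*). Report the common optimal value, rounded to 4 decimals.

The standard primal-dual pair for 'max c^T x s.t. A x <= b, x >= 0' is:
  Dual:  min b^T y  s.t.  A^T y >= c,  y >= 0.

So the dual LP is:
  minimize  10y1 + 5y2 + 39y3
  subject to:
    y1 + 4y3 >= 1
    y2 + 2y3 >= 4
    y1, y2, y3 >= 0

Solving the primal: x* = (7.25, 5).
  primal value c^T x* = 27.25.
Solving the dual: y* = (0, 3.5, 0.25).
  dual value b^T y* = 27.25.
Strong duality: c^T x* = b^T y*. Confirmed.

27.25


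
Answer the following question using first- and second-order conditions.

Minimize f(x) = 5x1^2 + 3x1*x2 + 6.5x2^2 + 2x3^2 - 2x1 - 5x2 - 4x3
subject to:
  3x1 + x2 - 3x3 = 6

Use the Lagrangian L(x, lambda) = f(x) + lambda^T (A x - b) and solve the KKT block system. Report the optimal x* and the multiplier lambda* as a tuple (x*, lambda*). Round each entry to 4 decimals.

Form the Lagrangian:
  L(x, lambda) = (1/2) x^T Q x + c^T x + lambda^T (A x - b)
Stationarity (grad_x L = 0): Q x + c + A^T lambda = 0.
Primal feasibility: A x = b.

This gives the KKT block system:
  [ Q   A^T ] [ x     ]   [-c ]
  [ A    0  ] [ lambda ] = [ b ]

Solving the linear system:
  x*      = (0.8807, 0.3856, -0.9908)
  lambda* = (-2.6544)
  f(x*)   = 8.1003

x* = (0.8807, 0.3856, -0.9908), lambda* = (-2.6544)


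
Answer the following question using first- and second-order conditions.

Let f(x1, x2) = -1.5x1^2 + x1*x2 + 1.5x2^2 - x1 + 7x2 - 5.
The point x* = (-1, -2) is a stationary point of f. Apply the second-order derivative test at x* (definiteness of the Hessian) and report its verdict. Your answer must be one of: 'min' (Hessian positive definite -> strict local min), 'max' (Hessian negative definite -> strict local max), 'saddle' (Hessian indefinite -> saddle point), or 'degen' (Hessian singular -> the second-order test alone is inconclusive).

Compute the Hessian H = grad^2 f:
  H = [[-3, 1], [1, 3]]
Verify stationarity: grad f(x*) = H x* + g = (0, 0).
Eigenvalues of H: -3.1623, 3.1623.
Eigenvalues have mixed signs, so H is indefinite -> x* is a saddle point.

saddle


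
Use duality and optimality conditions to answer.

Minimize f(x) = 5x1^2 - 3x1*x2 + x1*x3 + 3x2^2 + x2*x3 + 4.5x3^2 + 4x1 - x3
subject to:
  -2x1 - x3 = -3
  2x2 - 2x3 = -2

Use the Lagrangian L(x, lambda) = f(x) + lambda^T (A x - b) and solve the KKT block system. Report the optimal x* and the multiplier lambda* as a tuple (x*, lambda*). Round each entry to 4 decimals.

Form the Lagrangian:
  L(x, lambda) = (1/2) x^T Q x + c^T x + lambda^T (A x - b)
Stationarity (grad_x L = 0): Q x + c + A^T lambda = 0.
Primal feasibility: A x = b.

This gives the KKT block system:
  [ Q   A^T ] [ x     ]   [-c ]
  [ A    0  ] [ lambda ] = [ b ]

Solving the linear system:
  x*      = (0.9884, 0.0233, 1.0233)
  lambda* = (7.4186, 0.9012)
  f(x*)   = 13.4942

x* = (0.9884, 0.0233, 1.0233), lambda* = (7.4186, 0.9012)


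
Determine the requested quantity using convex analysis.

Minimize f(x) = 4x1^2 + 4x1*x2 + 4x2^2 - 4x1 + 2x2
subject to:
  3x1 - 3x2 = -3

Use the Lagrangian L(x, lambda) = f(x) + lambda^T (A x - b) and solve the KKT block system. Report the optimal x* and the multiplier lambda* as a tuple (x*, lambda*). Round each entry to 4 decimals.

Form the Lagrangian:
  L(x, lambda) = (1/2) x^T Q x + c^T x + lambda^T (A x - b)
Stationarity (grad_x L = 0): Q x + c + A^T lambda = 0.
Primal feasibility: A x = b.

This gives the KKT block system:
  [ Q   A^T ] [ x     ]   [-c ]
  [ A    0  ] [ lambda ] = [ b ]

Solving the linear system:
  x*      = (-0.4167, 0.5833)
  lambda* = (1.6667)
  f(x*)   = 3.9167

x* = (-0.4167, 0.5833), lambda* = (1.6667)


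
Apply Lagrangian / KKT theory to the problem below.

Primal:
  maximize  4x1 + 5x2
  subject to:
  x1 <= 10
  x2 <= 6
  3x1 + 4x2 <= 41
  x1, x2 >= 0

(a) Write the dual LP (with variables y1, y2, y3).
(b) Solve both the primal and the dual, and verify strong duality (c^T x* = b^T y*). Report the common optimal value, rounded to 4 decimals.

The standard primal-dual pair for 'max c^T x s.t. A x <= b, x >= 0' is:
  Dual:  min b^T y  s.t.  A^T y >= c,  y >= 0.

So the dual LP is:
  minimize  10y1 + 6y2 + 41y3
  subject to:
    y1 + 3y3 >= 4
    y2 + 4y3 >= 5
    y1, y2, y3 >= 0

Solving the primal: x* = (10, 2.75).
  primal value c^T x* = 53.75.
Solving the dual: y* = (0.25, 0, 1.25).
  dual value b^T y* = 53.75.
Strong duality: c^T x* = b^T y*. Confirmed.

53.75


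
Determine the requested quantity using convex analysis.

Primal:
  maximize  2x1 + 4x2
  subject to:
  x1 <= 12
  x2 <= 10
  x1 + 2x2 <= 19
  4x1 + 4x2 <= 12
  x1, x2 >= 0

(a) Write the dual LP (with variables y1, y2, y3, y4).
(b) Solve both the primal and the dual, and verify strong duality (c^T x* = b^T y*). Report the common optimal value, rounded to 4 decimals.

The standard primal-dual pair for 'max c^T x s.t. A x <= b, x >= 0' is:
  Dual:  min b^T y  s.t.  A^T y >= c,  y >= 0.

So the dual LP is:
  minimize  12y1 + 10y2 + 19y3 + 12y4
  subject to:
    y1 + y3 + 4y4 >= 2
    y2 + 2y3 + 4y4 >= 4
    y1, y2, y3, y4 >= 0

Solving the primal: x* = (0, 3).
  primal value c^T x* = 12.
Solving the dual: y* = (0, 0, 0, 1).
  dual value b^T y* = 12.
Strong duality: c^T x* = b^T y*. Confirmed.

12


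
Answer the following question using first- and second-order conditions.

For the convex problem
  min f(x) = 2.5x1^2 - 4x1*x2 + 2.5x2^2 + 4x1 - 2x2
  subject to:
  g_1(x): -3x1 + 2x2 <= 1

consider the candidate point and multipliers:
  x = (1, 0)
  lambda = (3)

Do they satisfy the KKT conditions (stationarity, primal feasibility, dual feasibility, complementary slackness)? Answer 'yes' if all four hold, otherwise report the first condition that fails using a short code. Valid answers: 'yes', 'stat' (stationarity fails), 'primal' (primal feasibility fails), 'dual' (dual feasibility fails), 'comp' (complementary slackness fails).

Gradient of f: grad f(x) = Q x + c = (9, -6)
Constraint values g_i(x) = a_i^T x - b_i:
  g_1((1, 0)) = -4
Stationarity residual: grad f(x) + sum_i lambda_i a_i = (0, 0)
  -> stationarity OK
Primal feasibility (all g_i <= 0): OK
Dual feasibility (all lambda_i >= 0): OK
Complementary slackness (lambda_i * g_i(x) = 0 for all i): FAILS

Verdict: the first failing condition is complementary_slackness -> comp.

comp


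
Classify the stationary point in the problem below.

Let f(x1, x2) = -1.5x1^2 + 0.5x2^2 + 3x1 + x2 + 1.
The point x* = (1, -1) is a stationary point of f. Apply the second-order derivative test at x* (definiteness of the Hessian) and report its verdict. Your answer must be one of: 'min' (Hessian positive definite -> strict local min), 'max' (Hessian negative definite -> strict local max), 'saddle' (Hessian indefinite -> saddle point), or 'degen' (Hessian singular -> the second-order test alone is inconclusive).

Compute the Hessian H = grad^2 f:
  H = [[-3, 0], [0, 1]]
Verify stationarity: grad f(x*) = H x* + g = (0, 0).
Eigenvalues of H: -3, 1.
Eigenvalues have mixed signs, so H is indefinite -> x* is a saddle point.

saddle


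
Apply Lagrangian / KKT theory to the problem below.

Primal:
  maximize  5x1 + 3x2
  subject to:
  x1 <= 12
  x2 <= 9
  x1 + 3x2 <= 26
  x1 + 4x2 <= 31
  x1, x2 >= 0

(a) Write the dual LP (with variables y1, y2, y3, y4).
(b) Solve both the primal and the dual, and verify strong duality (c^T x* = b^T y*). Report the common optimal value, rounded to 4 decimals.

The standard primal-dual pair for 'max c^T x s.t. A x <= b, x >= 0' is:
  Dual:  min b^T y  s.t.  A^T y >= c,  y >= 0.

So the dual LP is:
  minimize  12y1 + 9y2 + 26y3 + 31y4
  subject to:
    y1 + y3 + y4 >= 5
    y2 + 3y3 + 4y4 >= 3
    y1, y2, y3, y4 >= 0

Solving the primal: x* = (12, 4.6667).
  primal value c^T x* = 74.
Solving the dual: y* = (4, 0, 1, 0).
  dual value b^T y* = 74.
Strong duality: c^T x* = b^T y*. Confirmed.

74


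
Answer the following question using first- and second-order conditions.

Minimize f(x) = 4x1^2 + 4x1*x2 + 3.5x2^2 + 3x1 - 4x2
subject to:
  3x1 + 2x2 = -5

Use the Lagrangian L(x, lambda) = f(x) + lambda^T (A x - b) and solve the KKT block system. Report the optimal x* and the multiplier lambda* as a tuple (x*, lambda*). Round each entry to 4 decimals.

Form the Lagrangian:
  L(x, lambda) = (1/2) x^T Q x + c^T x + lambda^T (A x - b)
Stationarity (grad_x L = 0): Q x + c + A^T lambda = 0.
Primal feasibility: A x = b.

This gives the KKT block system:
  [ Q   A^T ] [ x     ]   [-c ]
  [ A    0  ] [ lambda ] = [ b ]

Solving the linear system:
  x*      = (-2.1489, 0.7234)
  lambda* = (3.766)
  f(x*)   = 4.7447

x* = (-2.1489, 0.7234), lambda* = (3.766)


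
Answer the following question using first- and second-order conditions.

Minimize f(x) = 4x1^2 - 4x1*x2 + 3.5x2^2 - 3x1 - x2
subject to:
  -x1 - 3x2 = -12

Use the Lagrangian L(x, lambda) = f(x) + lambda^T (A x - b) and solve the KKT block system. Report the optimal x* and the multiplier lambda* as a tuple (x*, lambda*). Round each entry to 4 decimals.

Form the Lagrangian:
  L(x, lambda) = (1/2) x^T Q x + c^T x + lambda^T (A x - b)
Stationarity (grad_x L = 0): Q x + c + A^T lambda = 0.
Primal feasibility: A x = b.

This gives the KKT block system:
  [ Q   A^T ] [ x     ]   [-c ]
  [ A    0  ] [ lambda ] = [ b ]

Solving the linear system:
  x*      = (2.4466, 3.1845)
  lambda* = (3.835)
  f(x*)   = 17.7476

x* = (2.4466, 3.1845), lambda* = (3.835)


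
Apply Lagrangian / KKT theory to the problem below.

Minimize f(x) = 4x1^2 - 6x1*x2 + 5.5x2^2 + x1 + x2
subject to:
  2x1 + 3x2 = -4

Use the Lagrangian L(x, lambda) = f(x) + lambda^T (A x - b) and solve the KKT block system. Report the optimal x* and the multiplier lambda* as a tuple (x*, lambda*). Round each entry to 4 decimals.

Form the Lagrangian:
  L(x, lambda) = (1/2) x^T Q x + c^T x + lambda^T (A x - b)
Stationarity (grad_x L = 0): Q x + c + A^T lambda = 0.
Primal feasibility: A x = b.

This gives the KKT block system:
  [ Q   A^T ] [ x     ]   [-c ]
  [ A    0  ] [ lambda ] = [ b ]

Solving the linear system:
  x*      = (-0.867, -0.7553)
  lambda* = (0.7021)
  f(x*)   = 0.5931

x* = (-0.867, -0.7553), lambda* = (0.7021)


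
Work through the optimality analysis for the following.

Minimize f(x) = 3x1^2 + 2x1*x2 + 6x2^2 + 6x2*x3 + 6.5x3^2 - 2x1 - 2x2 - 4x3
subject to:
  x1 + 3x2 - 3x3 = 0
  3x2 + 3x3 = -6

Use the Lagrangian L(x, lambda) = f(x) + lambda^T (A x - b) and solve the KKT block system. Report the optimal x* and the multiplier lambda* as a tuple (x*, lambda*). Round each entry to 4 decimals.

Form the Lagrangian:
  L(x, lambda) = (1/2) x^T Q x + c^T x + lambda^T (A x - b)
Stationarity (grad_x L = 0): Q x + c + A^T lambda = 0.
Primal feasibility: A x = b.

This gives the KKT block system:
  [ Q   A^T ] [ x     ]   [-c ]
  [ A    0  ] [ lambda ] = [ b ]

Solving the linear system:
  x*      = (0.7902, -1.1317, -0.8683)
  lambda* = (-0.478, 6.8813)
  f(x*)   = 22.722

x* = (0.7902, -1.1317, -0.8683), lambda* = (-0.478, 6.8813)


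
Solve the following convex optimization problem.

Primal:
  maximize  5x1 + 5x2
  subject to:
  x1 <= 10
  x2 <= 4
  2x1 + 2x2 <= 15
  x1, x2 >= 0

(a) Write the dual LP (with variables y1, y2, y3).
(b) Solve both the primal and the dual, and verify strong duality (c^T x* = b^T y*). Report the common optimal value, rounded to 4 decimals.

The standard primal-dual pair for 'max c^T x s.t. A x <= b, x >= 0' is:
  Dual:  min b^T y  s.t.  A^T y >= c,  y >= 0.

So the dual LP is:
  minimize  10y1 + 4y2 + 15y3
  subject to:
    y1 + 2y3 >= 5
    y2 + 2y3 >= 5
    y1, y2, y3 >= 0

Solving the primal: x* = (7.5, 0).
  primal value c^T x* = 37.5.
Solving the dual: y* = (0, 0, 2.5).
  dual value b^T y* = 37.5.
Strong duality: c^T x* = b^T y*. Confirmed.

37.5


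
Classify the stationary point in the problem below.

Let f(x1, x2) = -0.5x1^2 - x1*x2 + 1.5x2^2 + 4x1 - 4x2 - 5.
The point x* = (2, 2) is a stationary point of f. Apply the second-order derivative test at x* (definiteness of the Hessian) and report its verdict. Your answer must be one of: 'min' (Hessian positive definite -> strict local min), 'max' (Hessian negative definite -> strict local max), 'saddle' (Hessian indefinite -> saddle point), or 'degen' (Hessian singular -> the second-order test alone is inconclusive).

Compute the Hessian H = grad^2 f:
  H = [[-1, -1], [-1, 3]]
Verify stationarity: grad f(x*) = H x* + g = (0, 0).
Eigenvalues of H: -1.2361, 3.2361.
Eigenvalues have mixed signs, so H is indefinite -> x* is a saddle point.

saddle


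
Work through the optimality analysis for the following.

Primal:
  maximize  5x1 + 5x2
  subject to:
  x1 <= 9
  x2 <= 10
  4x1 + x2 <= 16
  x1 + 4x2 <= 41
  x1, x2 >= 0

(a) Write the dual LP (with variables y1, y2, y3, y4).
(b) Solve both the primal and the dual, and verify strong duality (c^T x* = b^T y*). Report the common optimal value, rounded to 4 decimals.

The standard primal-dual pair for 'max c^T x s.t. A x <= b, x >= 0' is:
  Dual:  min b^T y  s.t.  A^T y >= c,  y >= 0.

So the dual LP is:
  minimize  9y1 + 10y2 + 16y3 + 41y4
  subject to:
    y1 + 4y3 + y4 >= 5
    y2 + y3 + 4y4 >= 5
    y1, y2, y3, y4 >= 0

Solving the primal: x* = (1.5333, 9.8667).
  primal value c^T x* = 57.
Solving the dual: y* = (0, 0, 1, 1).
  dual value b^T y* = 57.
Strong duality: c^T x* = b^T y*. Confirmed.

57


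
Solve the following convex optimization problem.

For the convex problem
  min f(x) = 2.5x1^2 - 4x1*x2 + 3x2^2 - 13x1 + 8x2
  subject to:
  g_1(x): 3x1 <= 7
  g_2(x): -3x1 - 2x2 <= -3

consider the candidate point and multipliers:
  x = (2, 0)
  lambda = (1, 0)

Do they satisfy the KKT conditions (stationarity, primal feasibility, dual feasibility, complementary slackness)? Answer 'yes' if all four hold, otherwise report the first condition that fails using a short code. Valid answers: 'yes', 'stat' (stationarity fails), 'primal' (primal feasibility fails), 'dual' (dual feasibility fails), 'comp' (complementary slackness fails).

Gradient of f: grad f(x) = Q x + c = (-3, 0)
Constraint values g_i(x) = a_i^T x - b_i:
  g_1((2, 0)) = -1
  g_2((2, 0)) = -3
Stationarity residual: grad f(x) + sum_i lambda_i a_i = (0, 0)
  -> stationarity OK
Primal feasibility (all g_i <= 0): OK
Dual feasibility (all lambda_i >= 0): OK
Complementary slackness (lambda_i * g_i(x) = 0 for all i): FAILS

Verdict: the first failing condition is complementary_slackness -> comp.

comp


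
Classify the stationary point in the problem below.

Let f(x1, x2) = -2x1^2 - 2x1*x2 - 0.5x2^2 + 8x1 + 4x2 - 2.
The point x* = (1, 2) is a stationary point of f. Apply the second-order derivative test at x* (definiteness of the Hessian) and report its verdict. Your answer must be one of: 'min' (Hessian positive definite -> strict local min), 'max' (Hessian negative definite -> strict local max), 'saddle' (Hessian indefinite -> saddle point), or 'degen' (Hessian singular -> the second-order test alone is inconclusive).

Compute the Hessian H = grad^2 f:
  H = [[-4, -2], [-2, -1]]
Verify stationarity: grad f(x*) = H x* + g = (0, 0).
Eigenvalues of H: -5, 0.
H has a zero eigenvalue (singular; negative semidefinite but not definite), so H is neither positive definite, negative definite, nor indefinite. The second-order test alone is inconclusive -> degen.
(Indeed, f is constant along the null direction of H through x*, so x* is not a strict local extremum.)

degen


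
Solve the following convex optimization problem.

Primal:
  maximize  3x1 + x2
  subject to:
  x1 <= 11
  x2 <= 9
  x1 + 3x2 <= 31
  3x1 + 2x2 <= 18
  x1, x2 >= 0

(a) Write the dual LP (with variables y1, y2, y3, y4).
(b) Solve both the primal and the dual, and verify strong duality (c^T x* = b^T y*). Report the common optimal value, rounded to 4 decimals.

The standard primal-dual pair for 'max c^T x s.t. A x <= b, x >= 0' is:
  Dual:  min b^T y  s.t.  A^T y >= c,  y >= 0.

So the dual LP is:
  minimize  11y1 + 9y2 + 31y3 + 18y4
  subject to:
    y1 + y3 + 3y4 >= 3
    y2 + 3y3 + 2y4 >= 1
    y1, y2, y3, y4 >= 0

Solving the primal: x* = (6, 0).
  primal value c^T x* = 18.
Solving the dual: y* = (0, 0, 0, 1).
  dual value b^T y* = 18.
Strong duality: c^T x* = b^T y*. Confirmed.

18


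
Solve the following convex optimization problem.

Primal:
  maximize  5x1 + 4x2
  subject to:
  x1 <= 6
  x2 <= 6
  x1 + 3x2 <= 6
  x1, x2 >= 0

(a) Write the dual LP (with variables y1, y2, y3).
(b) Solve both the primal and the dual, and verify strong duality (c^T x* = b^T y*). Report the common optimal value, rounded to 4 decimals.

The standard primal-dual pair for 'max c^T x s.t. A x <= b, x >= 0' is:
  Dual:  min b^T y  s.t.  A^T y >= c,  y >= 0.

So the dual LP is:
  minimize  6y1 + 6y2 + 6y3
  subject to:
    y1 + y3 >= 5
    y2 + 3y3 >= 4
    y1, y2, y3 >= 0

Solving the primal: x* = (6, 0).
  primal value c^T x* = 30.
Solving the dual: y* = (3.6667, 0, 1.3333).
  dual value b^T y* = 30.
Strong duality: c^T x* = b^T y*. Confirmed.

30


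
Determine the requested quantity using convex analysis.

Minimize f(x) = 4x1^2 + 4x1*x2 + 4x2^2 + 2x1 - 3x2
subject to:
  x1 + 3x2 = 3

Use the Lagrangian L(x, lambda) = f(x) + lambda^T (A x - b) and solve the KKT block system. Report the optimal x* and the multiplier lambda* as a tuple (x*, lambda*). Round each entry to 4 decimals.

Form the Lagrangian:
  L(x, lambda) = (1/2) x^T Q x + c^T x + lambda^T (A x - b)
Stationarity (grad_x L = 0): Q x + c + A^T lambda = 0.
Primal feasibility: A x = b.

This gives the KKT block system:
  [ Q   A^T ] [ x     ]   [-c ]
  [ A    0  ] [ lambda ] = [ b ]

Solving the linear system:
  x*      = (-0.6964, 1.2321)
  lambda* = (-1.3571)
  f(x*)   = -0.5089

x* = (-0.6964, 1.2321), lambda* = (-1.3571)


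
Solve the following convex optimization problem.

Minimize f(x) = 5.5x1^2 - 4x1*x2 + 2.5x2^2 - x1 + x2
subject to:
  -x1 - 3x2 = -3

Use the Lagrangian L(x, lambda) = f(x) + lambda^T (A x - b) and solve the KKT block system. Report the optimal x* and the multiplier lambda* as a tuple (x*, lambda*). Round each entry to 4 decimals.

Form the Lagrangian:
  L(x, lambda) = (1/2) x^T Q x + c^T x + lambda^T (A x - b)
Stationarity (grad_x L = 0): Q x + c + A^T lambda = 0.
Primal feasibility: A x = b.

This gives the KKT block system:
  [ Q   A^T ] [ x     ]   [-c ]
  [ A    0  ] [ lambda ] = [ b ]

Solving the linear system:
  x*      = (0.4922, 0.8359)
  lambda* = (1.0703)
  f(x*)   = 1.7773

x* = (0.4922, 0.8359), lambda* = (1.0703)


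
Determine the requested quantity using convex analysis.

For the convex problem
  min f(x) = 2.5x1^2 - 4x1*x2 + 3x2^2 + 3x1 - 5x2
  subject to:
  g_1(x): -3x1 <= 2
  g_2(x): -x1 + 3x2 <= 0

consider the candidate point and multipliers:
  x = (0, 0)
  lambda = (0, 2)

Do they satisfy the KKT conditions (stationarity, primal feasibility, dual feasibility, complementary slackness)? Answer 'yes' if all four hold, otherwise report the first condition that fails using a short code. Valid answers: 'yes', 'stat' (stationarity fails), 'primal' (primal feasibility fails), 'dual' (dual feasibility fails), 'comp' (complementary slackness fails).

Gradient of f: grad f(x) = Q x + c = (3, -5)
Constraint values g_i(x) = a_i^T x - b_i:
  g_1((0, 0)) = -2
  g_2((0, 0)) = 0
Stationarity residual: grad f(x) + sum_i lambda_i a_i = (1, 1)
  -> stationarity FAILS
Primal feasibility (all g_i <= 0): OK
Dual feasibility (all lambda_i >= 0): OK
Complementary slackness (lambda_i * g_i(x) = 0 for all i): OK

Verdict: the first failing condition is stationarity -> stat.

stat


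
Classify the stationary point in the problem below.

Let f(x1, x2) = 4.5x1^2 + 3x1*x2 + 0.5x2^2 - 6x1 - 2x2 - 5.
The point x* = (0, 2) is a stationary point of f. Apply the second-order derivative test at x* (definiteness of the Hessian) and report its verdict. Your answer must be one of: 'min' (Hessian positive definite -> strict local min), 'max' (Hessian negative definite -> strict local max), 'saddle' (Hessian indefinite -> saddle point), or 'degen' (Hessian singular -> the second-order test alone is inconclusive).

Compute the Hessian H = grad^2 f:
  H = [[9, 3], [3, 1]]
Verify stationarity: grad f(x*) = H x* + g = (0, 0).
Eigenvalues of H: 0, 10.
H has a zero eigenvalue (singular; positive semidefinite but not definite), so H is neither positive definite, negative definite, nor indefinite. The second-order test alone is inconclusive -> degen.
(Indeed, f is constant along the null direction of H through x*, so x* is not a strict local extremum.)

degen


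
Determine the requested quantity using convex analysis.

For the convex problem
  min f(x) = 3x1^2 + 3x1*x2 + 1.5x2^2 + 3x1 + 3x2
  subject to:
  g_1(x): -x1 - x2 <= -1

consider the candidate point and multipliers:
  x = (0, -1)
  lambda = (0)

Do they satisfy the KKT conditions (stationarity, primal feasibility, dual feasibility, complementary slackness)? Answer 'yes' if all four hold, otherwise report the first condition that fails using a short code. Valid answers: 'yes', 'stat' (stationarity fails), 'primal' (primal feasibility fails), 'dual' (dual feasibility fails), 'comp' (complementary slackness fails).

Gradient of f: grad f(x) = Q x + c = (0, 0)
Constraint values g_i(x) = a_i^T x - b_i:
  g_1((0, -1)) = 2
Stationarity residual: grad f(x) + sum_i lambda_i a_i = (0, 0)
  -> stationarity OK
Primal feasibility (all g_i <= 0): FAILS
Dual feasibility (all lambda_i >= 0): OK
Complementary slackness (lambda_i * g_i(x) = 0 for all i): OK

Verdict: the first failing condition is primal_feasibility -> primal.

primal


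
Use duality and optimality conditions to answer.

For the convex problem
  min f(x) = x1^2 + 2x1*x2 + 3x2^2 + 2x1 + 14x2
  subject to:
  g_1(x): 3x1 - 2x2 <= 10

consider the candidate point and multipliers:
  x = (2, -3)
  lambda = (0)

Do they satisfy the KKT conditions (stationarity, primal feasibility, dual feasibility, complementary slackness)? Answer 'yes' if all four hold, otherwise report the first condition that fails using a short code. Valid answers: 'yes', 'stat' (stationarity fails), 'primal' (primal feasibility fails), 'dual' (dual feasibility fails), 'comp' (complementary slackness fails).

Gradient of f: grad f(x) = Q x + c = (0, 0)
Constraint values g_i(x) = a_i^T x - b_i:
  g_1((2, -3)) = 2
Stationarity residual: grad f(x) + sum_i lambda_i a_i = (0, 0)
  -> stationarity OK
Primal feasibility (all g_i <= 0): FAILS
Dual feasibility (all lambda_i >= 0): OK
Complementary slackness (lambda_i * g_i(x) = 0 for all i): OK

Verdict: the first failing condition is primal_feasibility -> primal.

primal


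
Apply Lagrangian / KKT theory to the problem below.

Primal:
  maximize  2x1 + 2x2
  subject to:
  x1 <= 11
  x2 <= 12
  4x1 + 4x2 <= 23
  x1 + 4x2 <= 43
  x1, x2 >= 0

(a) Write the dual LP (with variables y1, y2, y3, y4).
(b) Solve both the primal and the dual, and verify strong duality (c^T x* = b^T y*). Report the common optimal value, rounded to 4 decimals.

The standard primal-dual pair for 'max c^T x s.t. A x <= b, x >= 0' is:
  Dual:  min b^T y  s.t.  A^T y >= c,  y >= 0.

So the dual LP is:
  minimize  11y1 + 12y2 + 23y3 + 43y4
  subject to:
    y1 + 4y3 + y4 >= 2
    y2 + 4y3 + 4y4 >= 2
    y1, y2, y3, y4 >= 0

Solving the primal: x* = (5.75, 0).
  primal value c^T x* = 11.5.
Solving the dual: y* = (0, 0, 0.5, 0).
  dual value b^T y* = 11.5.
Strong duality: c^T x* = b^T y*. Confirmed.

11.5


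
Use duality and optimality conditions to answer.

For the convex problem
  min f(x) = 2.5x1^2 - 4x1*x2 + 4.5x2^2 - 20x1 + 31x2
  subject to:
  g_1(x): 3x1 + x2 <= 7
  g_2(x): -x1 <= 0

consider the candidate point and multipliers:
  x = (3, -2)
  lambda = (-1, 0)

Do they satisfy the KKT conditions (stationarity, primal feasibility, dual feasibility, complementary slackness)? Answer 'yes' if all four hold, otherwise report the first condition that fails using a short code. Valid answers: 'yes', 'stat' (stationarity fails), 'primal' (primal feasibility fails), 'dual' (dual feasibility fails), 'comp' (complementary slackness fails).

Gradient of f: grad f(x) = Q x + c = (3, 1)
Constraint values g_i(x) = a_i^T x - b_i:
  g_1((3, -2)) = 0
  g_2((3, -2)) = -3
Stationarity residual: grad f(x) + sum_i lambda_i a_i = (0, 0)
  -> stationarity OK
Primal feasibility (all g_i <= 0): OK
Dual feasibility (all lambda_i >= 0): FAILS
Complementary slackness (lambda_i * g_i(x) = 0 for all i): OK

Verdict: the first failing condition is dual_feasibility -> dual.

dual


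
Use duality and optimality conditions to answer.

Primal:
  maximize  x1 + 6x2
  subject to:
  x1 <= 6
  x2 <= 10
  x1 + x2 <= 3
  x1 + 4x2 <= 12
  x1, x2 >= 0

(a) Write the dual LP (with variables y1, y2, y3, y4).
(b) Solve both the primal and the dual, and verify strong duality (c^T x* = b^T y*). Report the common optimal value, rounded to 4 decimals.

The standard primal-dual pair for 'max c^T x s.t. A x <= b, x >= 0' is:
  Dual:  min b^T y  s.t.  A^T y >= c,  y >= 0.

So the dual LP is:
  minimize  6y1 + 10y2 + 3y3 + 12y4
  subject to:
    y1 + y3 + y4 >= 1
    y2 + y3 + 4y4 >= 6
    y1, y2, y3, y4 >= 0

Solving the primal: x* = (0, 3).
  primal value c^T x* = 18.
Solving the dual: y* = (0, 0, 0, 1.5).
  dual value b^T y* = 18.
Strong duality: c^T x* = b^T y*. Confirmed.

18


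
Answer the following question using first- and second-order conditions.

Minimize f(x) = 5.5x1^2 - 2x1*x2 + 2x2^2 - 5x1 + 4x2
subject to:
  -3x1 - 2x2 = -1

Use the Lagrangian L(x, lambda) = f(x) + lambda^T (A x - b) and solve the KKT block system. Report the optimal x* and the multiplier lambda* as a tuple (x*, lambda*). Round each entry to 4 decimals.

Form the Lagrangian:
  L(x, lambda) = (1/2) x^T Q x + c^T x + lambda^T (A x - b)
Stationarity (grad_x L = 0): Q x + c + A^T lambda = 0.
Primal feasibility: A x = b.

This gives the KKT block system:
  [ Q   A^T ] [ x     ]   [-c ]
  [ A    0  ] [ lambda ] = [ b ]

Solving the linear system:
  x*      = (0.5769, -0.3654)
  lambda* = (0.6923)
  f(x*)   = -1.8269

x* = (0.5769, -0.3654), lambda* = (0.6923)


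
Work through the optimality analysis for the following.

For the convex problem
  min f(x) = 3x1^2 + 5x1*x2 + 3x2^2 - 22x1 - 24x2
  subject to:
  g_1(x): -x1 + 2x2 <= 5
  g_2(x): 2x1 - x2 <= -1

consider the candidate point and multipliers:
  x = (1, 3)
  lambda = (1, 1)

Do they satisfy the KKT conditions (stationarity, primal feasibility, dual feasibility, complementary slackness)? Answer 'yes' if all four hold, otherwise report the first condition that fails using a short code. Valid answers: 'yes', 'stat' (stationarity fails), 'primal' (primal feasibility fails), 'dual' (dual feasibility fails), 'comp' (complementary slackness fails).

Gradient of f: grad f(x) = Q x + c = (-1, -1)
Constraint values g_i(x) = a_i^T x - b_i:
  g_1((1, 3)) = 0
  g_2((1, 3)) = 0
Stationarity residual: grad f(x) + sum_i lambda_i a_i = (0, 0)
  -> stationarity OK
Primal feasibility (all g_i <= 0): OK
Dual feasibility (all lambda_i >= 0): OK
Complementary slackness (lambda_i * g_i(x) = 0 for all i): OK

Verdict: yes, KKT holds.

yes


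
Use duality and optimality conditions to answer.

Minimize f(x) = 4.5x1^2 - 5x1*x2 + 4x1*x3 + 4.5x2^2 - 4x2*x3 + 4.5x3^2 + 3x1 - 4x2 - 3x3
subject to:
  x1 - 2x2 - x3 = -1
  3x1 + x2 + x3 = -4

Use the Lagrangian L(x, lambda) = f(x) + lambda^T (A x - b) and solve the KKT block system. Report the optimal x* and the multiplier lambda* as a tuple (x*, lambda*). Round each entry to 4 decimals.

Form the Lagrangian:
  L(x, lambda) = (1/2) x^T Q x + c^T x + lambda^T (A x - b)
Stationarity (grad_x L = 0): Q x + c + A^T lambda = 0.
Primal feasibility: A x = b.

This gives the KKT block system:
  [ Q   A^T ] [ x     ]   [-c ]
  [ A    0  ] [ lambda ] = [ b ]

Solving the linear system:
  x*      = (-1.3546, -0.4183, 0.482)
  lambda* = (-0.5125, 1.8947)
  f(x*)   = 1.615

x* = (-1.3546, -0.4183, 0.482), lambda* = (-0.5125, 1.8947)


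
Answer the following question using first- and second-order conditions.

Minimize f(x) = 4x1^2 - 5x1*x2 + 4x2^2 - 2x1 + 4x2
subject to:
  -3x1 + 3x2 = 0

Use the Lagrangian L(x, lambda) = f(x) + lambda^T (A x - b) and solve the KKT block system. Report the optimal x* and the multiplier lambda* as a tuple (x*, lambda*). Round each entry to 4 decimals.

Form the Lagrangian:
  L(x, lambda) = (1/2) x^T Q x + c^T x + lambda^T (A x - b)
Stationarity (grad_x L = 0): Q x + c + A^T lambda = 0.
Primal feasibility: A x = b.

This gives the KKT block system:
  [ Q   A^T ] [ x     ]   [-c ]
  [ A    0  ] [ lambda ] = [ b ]

Solving the linear system:
  x*      = (-0.3333, -0.3333)
  lambda* = (-1)
  f(x*)   = -0.3333

x* = (-0.3333, -0.3333), lambda* = (-1)


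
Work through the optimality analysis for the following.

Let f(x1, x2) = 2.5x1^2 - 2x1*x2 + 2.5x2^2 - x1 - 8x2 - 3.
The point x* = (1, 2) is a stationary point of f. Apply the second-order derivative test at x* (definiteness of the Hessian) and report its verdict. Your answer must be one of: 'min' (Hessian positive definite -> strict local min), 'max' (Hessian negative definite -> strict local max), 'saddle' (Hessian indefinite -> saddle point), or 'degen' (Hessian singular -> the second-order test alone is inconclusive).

Compute the Hessian H = grad^2 f:
  H = [[5, -2], [-2, 5]]
Verify stationarity: grad f(x*) = H x* + g = (0, 0).
Eigenvalues of H: 3, 7.
Both eigenvalues > 0, so H is positive definite -> x* is a strict local min.

min


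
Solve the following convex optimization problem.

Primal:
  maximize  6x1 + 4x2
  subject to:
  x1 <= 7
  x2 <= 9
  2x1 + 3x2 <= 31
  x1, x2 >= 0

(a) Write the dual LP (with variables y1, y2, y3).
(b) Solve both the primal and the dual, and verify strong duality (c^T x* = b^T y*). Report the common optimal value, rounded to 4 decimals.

The standard primal-dual pair for 'max c^T x s.t. A x <= b, x >= 0' is:
  Dual:  min b^T y  s.t.  A^T y >= c,  y >= 0.

So the dual LP is:
  minimize  7y1 + 9y2 + 31y3
  subject to:
    y1 + 2y3 >= 6
    y2 + 3y3 >= 4
    y1, y2, y3 >= 0

Solving the primal: x* = (7, 5.6667).
  primal value c^T x* = 64.6667.
Solving the dual: y* = (3.3333, 0, 1.3333).
  dual value b^T y* = 64.6667.
Strong duality: c^T x* = b^T y*. Confirmed.

64.6667


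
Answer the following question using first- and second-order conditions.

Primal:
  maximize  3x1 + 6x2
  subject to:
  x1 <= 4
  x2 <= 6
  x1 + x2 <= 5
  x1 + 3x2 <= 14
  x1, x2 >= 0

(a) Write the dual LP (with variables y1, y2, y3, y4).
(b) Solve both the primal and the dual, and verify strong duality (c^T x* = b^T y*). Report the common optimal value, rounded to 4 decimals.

The standard primal-dual pair for 'max c^T x s.t. A x <= b, x >= 0' is:
  Dual:  min b^T y  s.t.  A^T y >= c,  y >= 0.

So the dual LP is:
  minimize  4y1 + 6y2 + 5y3 + 14y4
  subject to:
    y1 + y3 + y4 >= 3
    y2 + y3 + 3y4 >= 6
    y1, y2, y3, y4 >= 0

Solving the primal: x* = (0.5, 4.5).
  primal value c^T x* = 28.5.
Solving the dual: y* = (0, 0, 1.5, 1.5).
  dual value b^T y* = 28.5.
Strong duality: c^T x* = b^T y*. Confirmed.

28.5


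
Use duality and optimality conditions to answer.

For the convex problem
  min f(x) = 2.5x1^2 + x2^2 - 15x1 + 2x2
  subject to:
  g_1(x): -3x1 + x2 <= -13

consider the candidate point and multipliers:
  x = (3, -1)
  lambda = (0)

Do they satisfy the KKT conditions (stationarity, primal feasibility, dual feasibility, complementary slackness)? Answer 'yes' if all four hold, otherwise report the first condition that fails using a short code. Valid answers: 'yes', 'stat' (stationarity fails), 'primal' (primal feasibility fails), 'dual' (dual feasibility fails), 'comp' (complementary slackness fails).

Gradient of f: grad f(x) = Q x + c = (0, 0)
Constraint values g_i(x) = a_i^T x - b_i:
  g_1((3, -1)) = 3
Stationarity residual: grad f(x) + sum_i lambda_i a_i = (0, 0)
  -> stationarity OK
Primal feasibility (all g_i <= 0): FAILS
Dual feasibility (all lambda_i >= 0): OK
Complementary slackness (lambda_i * g_i(x) = 0 for all i): OK

Verdict: the first failing condition is primal_feasibility -> primal.

primal


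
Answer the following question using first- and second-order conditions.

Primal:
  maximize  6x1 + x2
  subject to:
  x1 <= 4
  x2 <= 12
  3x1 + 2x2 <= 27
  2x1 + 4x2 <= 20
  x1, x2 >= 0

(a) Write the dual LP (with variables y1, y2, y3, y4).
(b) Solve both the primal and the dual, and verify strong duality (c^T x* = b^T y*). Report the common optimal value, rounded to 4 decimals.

The standard primal-dual pair for 'max c^T x s.t. A x <= b, x >= 0' is:
  Dual:  min b^T y  s.t.  A^T y >= c,  y >= 0.

So the dual LP is:
  minimize  4y1 + 12y2 + 27y3 + 20y4
  subject to:
    y1 + 3y3 + 2y4 >= 6
    y2 + 2y3 + 4y4 >= 1
    y1, y2, y3, y4 >= 0

Solving the primal: x* = (4, 3).
  primal value c^T x* = 27.
Solving the dual: y* = (5.5, 0, 0, 0.25).
  dual value b^T y* = 27.
Strong duality: c^T x* = b^T y*. Confirmed.

27


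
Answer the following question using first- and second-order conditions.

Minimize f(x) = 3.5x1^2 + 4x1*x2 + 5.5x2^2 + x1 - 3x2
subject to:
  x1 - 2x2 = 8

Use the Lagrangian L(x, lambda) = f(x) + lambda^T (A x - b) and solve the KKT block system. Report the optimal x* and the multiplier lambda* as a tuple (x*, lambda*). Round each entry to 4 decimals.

Form the Lagrangian:
  L(x, lambda) = (1/2) x^T Q x + c^T x + lambda^T (A x - b)
Stationarity (grad_x L = 0): Q x + c + A^T lambda = 0.
Primal feasibility: A x = b.

This gives the KKT block system:
  [ Q   A^T ] [ x     ]   [-c ]
  [ A    0  ] [ lambda ] = [ b ]

Solving the linear system:
  x*      = (2.8, -2.6)
  lambda* = (-10.2)
  f(x*)   = 46.1

x* = (2.8, -2.6), lambda* = (-10.2)


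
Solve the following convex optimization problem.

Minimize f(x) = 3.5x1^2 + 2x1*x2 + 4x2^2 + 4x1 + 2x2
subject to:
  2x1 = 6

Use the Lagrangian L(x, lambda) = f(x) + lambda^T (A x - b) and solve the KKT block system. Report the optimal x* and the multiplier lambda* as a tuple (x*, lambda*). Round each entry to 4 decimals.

Form the Lagrangian:
  L(x, lambda) = (1/2) x^T Q x + c^T x + lambda^T (A x - b)
Stationarity (grad_x L = 0): Q x + c + A^T lambda = 0.
Primal feasibility: A x = b.

This gives the KKT block system:
  [ Q   A^T ] [ x     ]   [-c ]
  [ A    0  ] [ lambda ] = [ b ]

Solving the linear system:
  x*      = (3, -1)
  lambda* = (-11.5)
  f(x*)   = 39.5

x* = (3, -1), lambda* = (-11.5)
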